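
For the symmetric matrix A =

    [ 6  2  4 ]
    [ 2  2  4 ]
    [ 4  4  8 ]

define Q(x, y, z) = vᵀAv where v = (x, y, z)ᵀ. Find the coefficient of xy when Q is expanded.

The coefficient of xy is A[1,2] + A[2,1] = 2·2 = 4.

4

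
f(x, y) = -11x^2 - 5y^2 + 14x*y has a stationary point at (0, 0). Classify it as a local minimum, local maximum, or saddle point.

local maximum

The Hessian at the origin is H = [[-22, 14], [14, -10]].
det H = -22·-10 − (14)² = 24 > 0 and H[1,1] = -22 < 0, so H is negative definite.
Therefore the origin is a local maximum.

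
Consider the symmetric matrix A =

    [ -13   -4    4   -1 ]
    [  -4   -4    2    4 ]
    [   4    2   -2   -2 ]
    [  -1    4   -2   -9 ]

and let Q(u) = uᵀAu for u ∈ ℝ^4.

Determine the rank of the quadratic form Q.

3

Symmetric row and column elimination reduces A to a congruent diagonal form with pivots -13, -36/13, -5/9, 0.
That gives 3 negative, 1 zero pivots.
The rank is the number of nonzero pivots: 3.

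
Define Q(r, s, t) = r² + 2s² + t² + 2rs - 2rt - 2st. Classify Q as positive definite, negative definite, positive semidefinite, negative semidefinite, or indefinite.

positive semidefinite

The symmetric matrix is A = [[1, 1, -1], [1, 2, -1], [-1, -1, 1]].
Row-reducing A symmetrically gives the diagonal entries 1, 1, 0.
That gives 2 positive, 1 zero pivots.
Hence Q is positive semidefinite.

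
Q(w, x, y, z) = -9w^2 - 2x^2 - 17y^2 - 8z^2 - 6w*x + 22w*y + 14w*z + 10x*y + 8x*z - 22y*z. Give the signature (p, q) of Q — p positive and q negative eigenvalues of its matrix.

(1, 3)

The associated matrix is A = [[-9, -3, 11, 7], [-3, -2, 5, 4], [11, 5, -17, -11], [7, 4, -11, -8]].
An LDLᵀ factorisation of A has diagonal entries -9, -1, -16/9, 1/4.
So there are 1 positive, 3 negative pivots.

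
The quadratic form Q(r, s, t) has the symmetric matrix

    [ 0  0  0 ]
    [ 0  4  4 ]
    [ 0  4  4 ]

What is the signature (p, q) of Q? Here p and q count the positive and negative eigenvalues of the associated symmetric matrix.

Symmetric row and column elimination reduces A to a congruent diagonal form with pivots 0, 4, 0.
Counting signs: 1 positive, 2 zero.

(1, 0)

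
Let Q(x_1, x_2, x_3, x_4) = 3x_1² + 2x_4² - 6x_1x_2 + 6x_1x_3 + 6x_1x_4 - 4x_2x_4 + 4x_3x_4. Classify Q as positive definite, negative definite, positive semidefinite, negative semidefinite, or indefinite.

The associated matrix is A = [[3, -3, 3, 3], [-3, 0, 0, -2], [3, 0, 0, 2], [3, -2, 2, 2]].
Applying the same elementary operations to the rows and columns of A produces a congruent diagonal matrix with entries 3, -3, 0, -2/3.
That gives 1 positive, 2 negative, 1 zero pivots.
Hence Q is indefinite.

indefinite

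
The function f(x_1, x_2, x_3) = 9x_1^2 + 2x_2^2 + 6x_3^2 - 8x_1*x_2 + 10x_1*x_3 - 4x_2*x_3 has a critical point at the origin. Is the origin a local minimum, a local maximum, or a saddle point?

The Hessian at the origin is H = [[18, -8, 10], [-8, 4, -4], [10, -4, 12]].
An LDLᵀ factorisation of H has diagonal entries 18, 4/9, 6.
Counting signs: 3 positive.
H is positive definite, so the origin is a strict local minimum.

local minimum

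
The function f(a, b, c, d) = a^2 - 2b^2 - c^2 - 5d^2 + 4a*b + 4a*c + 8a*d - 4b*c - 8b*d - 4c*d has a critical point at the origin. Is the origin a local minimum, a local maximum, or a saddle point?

The Hessian at the origin is H = [[2, 4, 4, 8], [4, -4, -4, -8], [4, -4, -2, -4], [8, -8, -4, -10]].
Congruent diagonalization of H (simultaneous row and column reduction) yields pivots 2, -12, 2, -2.
So there are 2 positive, 2 negative pivots.
H is indefinite, so the origin is a saddle point.

saddle point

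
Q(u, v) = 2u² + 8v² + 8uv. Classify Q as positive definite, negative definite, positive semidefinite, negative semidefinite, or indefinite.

The symmetric matrix is A = [[2, 4], [4, 8]].
Congruent diagonalization of A (simultaneous row and column reduction) yields pivots 2, 0.
Counting signs: 1 positive, 1 zero.
Hence Q is positive semidefinite.

positive semidefinite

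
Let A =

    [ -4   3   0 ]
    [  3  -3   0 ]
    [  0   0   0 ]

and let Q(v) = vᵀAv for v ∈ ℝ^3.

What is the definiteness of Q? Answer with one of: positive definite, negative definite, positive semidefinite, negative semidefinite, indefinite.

Applying the same elementary operations to the rows and columns of A produces a congruent diagonal matrix with entries -4, -3/4, 0.
That gives 2 negative, 1 zero pivots.
Hence Q is negative semidefinite.

negative semidefinite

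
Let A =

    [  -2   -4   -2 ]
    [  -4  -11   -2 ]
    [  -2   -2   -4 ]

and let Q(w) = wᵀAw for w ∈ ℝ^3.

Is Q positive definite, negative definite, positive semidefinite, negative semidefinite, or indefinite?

negative definite

Applying the same elementary operations to the rows and columns of A produces a congruent diagonal matrix with entries -2, -3, -2/3.
So there are 3 negative pivots.
Hence Q is negative definite.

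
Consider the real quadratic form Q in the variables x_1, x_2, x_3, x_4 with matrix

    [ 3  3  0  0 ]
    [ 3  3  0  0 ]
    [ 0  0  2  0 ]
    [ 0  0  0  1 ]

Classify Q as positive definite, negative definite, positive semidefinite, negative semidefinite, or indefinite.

Row-reducing A symmetrically gives the diagonal entries 3, 0, 2, 1.
So there are 3 positive, 1 zero pivots.
Hence Q is positive semidefinite.

positive semidefinite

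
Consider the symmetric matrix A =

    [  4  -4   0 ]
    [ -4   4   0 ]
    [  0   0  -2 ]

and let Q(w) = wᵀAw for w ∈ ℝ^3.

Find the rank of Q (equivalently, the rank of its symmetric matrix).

2

Symmetric row and column elimination reduces A to a congruent diagonal form with pivots 4, 0, -2.
So there are 1 positive, 1 negative, 1 zero pivots.
The rank is the number of nonzero pivots: 2.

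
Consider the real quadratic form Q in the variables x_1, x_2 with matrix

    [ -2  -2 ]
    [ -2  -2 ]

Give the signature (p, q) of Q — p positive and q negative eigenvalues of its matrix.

Congruent diagonalization of A (simultaneous row and column reduction) yields pivots -2, 0.
Counting signs: 1 negative, 1 zero.

(0, 1)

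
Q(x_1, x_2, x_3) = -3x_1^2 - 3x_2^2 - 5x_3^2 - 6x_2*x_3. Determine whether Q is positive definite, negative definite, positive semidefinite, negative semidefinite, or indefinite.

The symmetric matrix of Q is A = [[-3, 0, 0], [0, -3, -3], [0, -3, -5]].
Leading principal minors: Δ_1 = -3, Δ_2 = 9, Δ_3 = -18.
The signs alternate starting with Δ_1 < 0, so by Sylvester's criterion Q is negative definite.

negative definite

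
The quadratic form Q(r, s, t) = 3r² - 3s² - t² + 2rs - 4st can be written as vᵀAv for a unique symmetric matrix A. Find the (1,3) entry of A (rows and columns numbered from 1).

0

The coefficient of r·t in Q is 0. For a symmetric A this equals A[1,3] + A[3,1] = 2·A[1,3].
So A[1,3] = 0/2 = 0.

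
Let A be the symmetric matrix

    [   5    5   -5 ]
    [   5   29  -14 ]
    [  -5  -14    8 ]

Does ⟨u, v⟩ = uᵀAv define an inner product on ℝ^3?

no

Applying the same elementary operations to the rows and columns of A produces a congruent diagonal matrix with entries 5, 24, -3/8.
That gives 2 positive, 1 negative pivots.
Hence Q is indefinite.
⟨·,·⟩ is an inner product exactly when A is positive definite.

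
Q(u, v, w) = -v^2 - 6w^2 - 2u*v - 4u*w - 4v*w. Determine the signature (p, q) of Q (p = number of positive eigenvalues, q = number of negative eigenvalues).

(1, 2)

The symmetric matrix is A = [[0, -1, -2], [-1, -1, -2], [-2, -2, -6]].
By Sylvester's law of inertia any congruent diagonalization of A has 1 positive, 2 negative and 0 zero entries.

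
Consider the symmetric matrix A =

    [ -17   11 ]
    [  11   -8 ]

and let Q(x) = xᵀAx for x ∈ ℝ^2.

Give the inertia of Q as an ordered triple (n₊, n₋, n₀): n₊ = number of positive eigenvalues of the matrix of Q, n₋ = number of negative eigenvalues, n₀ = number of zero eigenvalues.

Symmetric row and column elimination reduces A to a congruent diagonal form with pivots -17, -15/17.
That gives 2 negative pivots.

(0, 2, 0)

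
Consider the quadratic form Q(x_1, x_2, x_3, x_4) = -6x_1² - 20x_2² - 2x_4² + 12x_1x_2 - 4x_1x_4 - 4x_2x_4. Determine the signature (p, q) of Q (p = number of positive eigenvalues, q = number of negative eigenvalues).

(0, 3)

The associated matrix is A = [[-6, 6, 0, -2], [6, -20, 0, -2], [0, 0, 0, 0], [-2, -2, 0, -2]].
Row-reducing A symmetrically gives the diagonal entries -6, -14, 0, -4/21.
Counting signs: 3 negative, 1 zero.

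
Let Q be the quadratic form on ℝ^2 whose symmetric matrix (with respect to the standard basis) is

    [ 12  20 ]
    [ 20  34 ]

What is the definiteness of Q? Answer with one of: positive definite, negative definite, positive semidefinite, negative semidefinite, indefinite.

positive definite

For the 2×2 matrix [[12, 20], [20, 34]]: det = 12·34 − (20)² = 8, trace = 46.
det > 0 so both eigenvalues share the sign of the trace; trace = 46 > 0 ⇒ both positive.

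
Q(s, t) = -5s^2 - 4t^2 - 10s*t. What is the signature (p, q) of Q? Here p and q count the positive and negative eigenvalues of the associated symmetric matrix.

The associated matrix is A = [[-5, -5], [-5, -4]].
Congruent diagonalization of A (simultaneous row and column reduction) yields pivots -5, 1.
That gives 1 positive, 1 negative pivots.

(1, 1)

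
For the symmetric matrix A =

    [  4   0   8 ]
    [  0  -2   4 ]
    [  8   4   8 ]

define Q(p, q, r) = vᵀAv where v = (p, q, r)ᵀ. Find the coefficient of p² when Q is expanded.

4

The coefficient of p² is the diagonal entry A[1,1] = 4.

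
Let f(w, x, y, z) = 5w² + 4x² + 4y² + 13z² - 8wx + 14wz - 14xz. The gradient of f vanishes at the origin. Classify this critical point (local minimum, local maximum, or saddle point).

local minimum

The Hessian at the origin is H = [[10, -8, 0, 14], [-8, 8, 0, -14], [0, 0, 8, 0], [14, -14, 0, 26]].
An LDLᵀ factorisation of H has diagonal entries 10, 8/5, 8, 3/2.
Counting signs: 4 positive.
H is positive definite, so the origin is a strict local minimum.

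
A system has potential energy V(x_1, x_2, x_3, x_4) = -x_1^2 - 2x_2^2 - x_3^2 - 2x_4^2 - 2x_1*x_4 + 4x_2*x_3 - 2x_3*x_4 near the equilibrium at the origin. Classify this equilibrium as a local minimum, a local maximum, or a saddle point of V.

saddle point

The Hessian at the origin is H = [[-2, 0, 0, -2], [0, -4, 4, 0], [0, 4, -2, -2], [-2, 0, -2, -4]].
Symmetric row and column elimination reduces H to a congruent diagonal form with pivots -2, -4, 2, -4.
That gives 1 positive, 3 negative pivots.
H is indefinite, so the origin is a saddle point.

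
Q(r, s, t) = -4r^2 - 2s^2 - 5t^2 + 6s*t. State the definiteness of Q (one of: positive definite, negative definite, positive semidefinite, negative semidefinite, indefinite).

The associated matrix is A = [[-4, 0, 0], [0, -2, 3], [0, 3, -5]].
Row-reducing A symmetrically gives the diagonal entries -4, -2, -1/2.
That gives 3 negative pivots.
Hence Q is negative definite.

negative definite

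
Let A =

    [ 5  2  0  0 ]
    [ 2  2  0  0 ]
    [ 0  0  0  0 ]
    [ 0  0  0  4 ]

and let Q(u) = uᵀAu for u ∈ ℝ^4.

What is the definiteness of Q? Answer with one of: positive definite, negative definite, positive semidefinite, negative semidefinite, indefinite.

positive semidefinite

Congruent diagonalization of A (simultaneous row and column reduction) yields pivots 5, 6/5, 0, 4.
So there are 3 positive, 1 zero pivots.
Hence Q is positive semidefinite.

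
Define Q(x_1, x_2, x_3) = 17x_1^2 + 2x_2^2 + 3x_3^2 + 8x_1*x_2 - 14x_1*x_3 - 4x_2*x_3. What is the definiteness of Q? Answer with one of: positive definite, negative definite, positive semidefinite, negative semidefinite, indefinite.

positive semidefinite

Write A = [[17, 4, -7], [4, 2, -2], [-7, -2, 3]].
Symmetric row and column elimination reduces A to a congruent diagonal form with pivots 17, 18/17, 0.
Counting signs: 2 positive, 1 zero.
Hence Q is positive semidefinite.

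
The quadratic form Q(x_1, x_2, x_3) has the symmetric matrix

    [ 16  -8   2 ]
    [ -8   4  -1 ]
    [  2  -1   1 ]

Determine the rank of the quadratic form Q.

Row-reducing A symmetrically gives the diagonal entries 16, 0, 3/4.
So there are 2 positive, 1 zero pivots.
The rank is the number of nonzero pivots: 2.

2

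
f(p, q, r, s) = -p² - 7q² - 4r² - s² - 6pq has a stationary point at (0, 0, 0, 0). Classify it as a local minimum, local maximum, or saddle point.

saddle point

The Hessian at the origin is H = [[-2, -6, 0, 0], [-6, -14, 0, 0], [0, 0, -8, 0], [0, 0, 0, -2]].
Congruent diagonalization of H (simultaneous row and column reduction) yields pivots -2, 4, -8, -2.
Counting signs: 1 positive, 3 negative.
H is indefinite, so the origin is a saddle point.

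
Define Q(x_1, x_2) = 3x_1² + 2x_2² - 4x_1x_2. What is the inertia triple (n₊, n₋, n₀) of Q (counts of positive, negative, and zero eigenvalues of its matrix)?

The symmetric matrix is A = [[3, -2], [-2, 2]].
Symmetric row and column elimination reduces A to a congruent diagonal form with pivots 3, 2/3.
That gives 2 positive pivots.

(2, 0, 0)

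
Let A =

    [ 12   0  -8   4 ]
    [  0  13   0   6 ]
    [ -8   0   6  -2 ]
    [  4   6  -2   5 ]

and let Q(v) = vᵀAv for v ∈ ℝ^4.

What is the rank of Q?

4

An LDLᵀ factorisation of A has diagonal entries 12, 13, 2/3, 3/13.
That gives 4 positive pivots.
The rank is the number of nonzero pivots: 4.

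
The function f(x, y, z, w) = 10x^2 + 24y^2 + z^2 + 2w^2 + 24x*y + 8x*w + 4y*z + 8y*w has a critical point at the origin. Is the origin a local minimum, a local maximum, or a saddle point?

The Hessian at the origin is H = [[20, 24, 0, 8], [24, 48, 4, 8], [0, 4, 2, 0], [8, 8, 0, 4]].
Congruent diagonalization of H (simultaneous row and column reduction) yields pivots 20, 96/5, 7/6, 4/7.
Counting signs: 4 positive.
H is positive definite, so the origin is a strict local minimum.

local minimum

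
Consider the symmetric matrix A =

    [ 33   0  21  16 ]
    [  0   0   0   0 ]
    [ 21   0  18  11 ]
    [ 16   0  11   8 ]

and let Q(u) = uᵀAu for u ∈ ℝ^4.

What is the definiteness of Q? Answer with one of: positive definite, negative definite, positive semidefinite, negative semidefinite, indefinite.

Congruent diagonalization of A (simultaneous row and column reduction) yields pivots 33, 0, 51/11, 5/51.
So there are 3 positive, 1 zero pivots.
Hence Q is positive semidefinite.

positive semidefinite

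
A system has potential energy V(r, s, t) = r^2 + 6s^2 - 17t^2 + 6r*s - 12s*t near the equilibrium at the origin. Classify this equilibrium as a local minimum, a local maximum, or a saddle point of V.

The Hessian at the origin is H = [[2, 6, 0], [6, 12, -12], [0, -12, -34]].
Applying the same elementary operations to the rows and columns of H produces a congruent diagonal matrix with entries 2, -6, -10.
That gives 1 positive, 2 negative pivots.
H is indefinite, so the origin is a saddle point.

saddle point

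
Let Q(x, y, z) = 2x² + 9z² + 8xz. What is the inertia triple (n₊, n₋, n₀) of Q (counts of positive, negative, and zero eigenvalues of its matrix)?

The symmetric matrix is A = [[2, 0, 4], [0, 0, 0], [4, 0, 9]].
Congruent diagonalization of A (simultaneous row and column reduction) yields pivots 2, 0, 1.
Counting signs: 2 positive, 1 zero.

(2, 0, 1)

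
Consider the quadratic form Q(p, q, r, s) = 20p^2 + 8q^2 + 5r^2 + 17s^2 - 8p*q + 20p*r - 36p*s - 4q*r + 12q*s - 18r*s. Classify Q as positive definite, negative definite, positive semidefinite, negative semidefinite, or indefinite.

positive semidefinite

The associated matrix is A = [[20, -4, 10, -18], [-4, 8, -2, 6], [10, -2, 5, -9], [-18, 6, -9, 17]].
Applying the same elementary operations to the rows and columns of A produces a congruent diagonal matrix with entries 20, 36/5, 0, 0.
So there are 2 positive, 2 zero pivots.
Hence Q is positive semidefinite.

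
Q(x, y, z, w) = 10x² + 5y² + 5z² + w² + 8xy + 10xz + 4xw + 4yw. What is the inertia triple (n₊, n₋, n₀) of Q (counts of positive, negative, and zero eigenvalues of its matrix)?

(4, 0, 0)

The associated matrix is A = [[10, 4, 5, 2], [4, 5, 0, 2], [5, 0, 5, 0], [2, 2, 0, 1]].
Congruent diagonalization of A (simultaneous row and column reduction) yields pivots 10, 17/5, 45/34, 1/9.
Counting signs: 4 positive.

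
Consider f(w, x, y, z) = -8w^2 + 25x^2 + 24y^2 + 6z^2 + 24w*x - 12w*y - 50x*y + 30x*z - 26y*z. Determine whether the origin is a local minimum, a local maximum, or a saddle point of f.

The Hessian at the origin is H = [[-16, 24, -12, 0], [24, 50, -50, 30], [-12, -50, 48, -26], [0, 30, -26, 12]].
Congruent diagonalization of H (simultaneous row and column reduction) yields pivots -16, 86, 139/43, -10/139.
Counting signs: 2 positive, 2 negative.
H is indefinite, so the origin is a saddle point.

saddle point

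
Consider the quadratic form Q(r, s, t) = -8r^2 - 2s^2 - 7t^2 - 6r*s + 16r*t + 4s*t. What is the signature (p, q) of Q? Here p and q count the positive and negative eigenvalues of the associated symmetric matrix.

(1, 2)

The associated matrix is A = [[-8, -3, 8], [-3, -2, 2], [8, 2, -7]].
An LDLᵀ factorisation of A has diagonal entries -8, -7/8, 15/7.
So there are 1 positive, 2 negative pivots.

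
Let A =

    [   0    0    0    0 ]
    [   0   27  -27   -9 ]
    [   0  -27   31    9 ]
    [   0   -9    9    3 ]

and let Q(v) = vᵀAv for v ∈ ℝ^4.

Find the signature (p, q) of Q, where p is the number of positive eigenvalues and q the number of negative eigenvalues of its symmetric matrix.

Symmetric row and column elimination reduces A to a congruent diagonal form with pivots 0, 27, 4, 0.
That gives 2 positive, 2 zero pivots.

(2, 0)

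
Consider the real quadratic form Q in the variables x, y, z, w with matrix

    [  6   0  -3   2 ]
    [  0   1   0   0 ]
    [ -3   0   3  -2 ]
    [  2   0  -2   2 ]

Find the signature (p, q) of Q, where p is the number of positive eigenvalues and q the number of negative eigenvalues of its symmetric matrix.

(4, 0)

Row-reducing A symmetrically gives the diagonal entries 6, 1, 3/2, 2/3.
Counting signs: 4 positive.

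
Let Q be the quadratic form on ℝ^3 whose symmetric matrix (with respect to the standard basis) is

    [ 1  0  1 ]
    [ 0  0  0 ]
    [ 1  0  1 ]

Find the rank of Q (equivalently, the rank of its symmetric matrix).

Congruent diagonalization of A (simultaneous row and column reduction) yields pivots 1, 0, 0.
That gives 1 positive, 2 zero pivots.
The rank is the number of nonzero pivots: 1.

1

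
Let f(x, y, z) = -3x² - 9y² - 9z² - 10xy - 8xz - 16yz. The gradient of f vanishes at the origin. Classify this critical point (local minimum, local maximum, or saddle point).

The Hessian at the origin is H = [[-6, -10, -8], [-10, -18, -16], [-8, -16, -18]].
An LDLᵀ factorisation of H has diagonal entries -6, -4/3, -2.
Counting signs: 3 negative.
H is negative definite, so the origin is a strict local maximum.

local maximum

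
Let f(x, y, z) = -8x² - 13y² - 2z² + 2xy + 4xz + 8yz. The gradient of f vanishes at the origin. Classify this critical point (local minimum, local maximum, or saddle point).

local maximum

The Hessian at the origin is H = [[-16, 2, 4], [2, -26, 8], [4, 8, -4]].
Row-reducing H symmetrically gives the diagonal entries -16, -103/4, -20/103.
Counting signs: 3 negative.
H is negative definite, so the origin is a strict local maximum.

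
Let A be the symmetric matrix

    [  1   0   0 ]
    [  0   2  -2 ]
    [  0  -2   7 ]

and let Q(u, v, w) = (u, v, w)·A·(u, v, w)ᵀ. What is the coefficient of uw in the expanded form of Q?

The coefficient of uw is A[1,3] + A[3,1] = 2·0 = 0.

0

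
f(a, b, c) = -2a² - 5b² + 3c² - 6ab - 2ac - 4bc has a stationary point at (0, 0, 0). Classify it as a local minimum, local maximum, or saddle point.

saddle point

The Hessian at the origin is H = [[-4, -6, -2], [-6, -10, -4], [-2, -4, 6]].
An LDLᵀ factorisation of H has diagonal entries -4, -1, 8.
So there are 1 positive, 2 negative pivots.
H is indefinite, so the origin is a saddle point.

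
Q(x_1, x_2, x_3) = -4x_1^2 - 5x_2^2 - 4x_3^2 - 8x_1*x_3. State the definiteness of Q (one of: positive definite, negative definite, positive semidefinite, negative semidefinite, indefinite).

negative semidefinite

Write A = [[-4, 0, -4], [0, -5, 0], [-4, 0, -4]].
Row-reducing A symmetrically gives the diagonal entries -4, -5, 0.
Counting signs: 2 negative, 1 zero.
Hence Q is negative semidefinite.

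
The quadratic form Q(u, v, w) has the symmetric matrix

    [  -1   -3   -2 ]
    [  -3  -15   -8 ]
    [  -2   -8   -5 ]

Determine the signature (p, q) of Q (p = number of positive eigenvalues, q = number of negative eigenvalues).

(0, 3)

Symmetric row and column elimination reduces A to a congruent diagonal form with pivots -1, -6, -1/3.
Counting signs: 3 negative.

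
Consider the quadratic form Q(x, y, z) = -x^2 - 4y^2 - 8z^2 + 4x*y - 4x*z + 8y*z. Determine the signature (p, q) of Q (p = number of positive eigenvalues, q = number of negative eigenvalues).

(0, 2)

Write A = [[-1, 2, -2], [2, -4, 4], [-2, 4, -8]].
Applying the same elementary operations to the rows and columns of A produces a congruent diagonal matrix with entries -1, 0, -4.
Counting signs: 2 negative, 1 zero.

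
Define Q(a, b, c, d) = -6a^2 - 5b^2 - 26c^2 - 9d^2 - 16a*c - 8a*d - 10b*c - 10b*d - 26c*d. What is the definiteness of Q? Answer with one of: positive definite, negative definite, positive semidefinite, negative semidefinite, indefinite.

negative definite

The associated matrix is A = [[-6, 0, -8, -4], [0, -5, -5, -5], [-8, -5, -26, -13], [-4, -5, -13, -9]].
Row-reducing A symmetrically gives the diagonal entries -6, -5, -31/3, -20/31.
That gives 4 negative pivots.
Hence Q is negative definite.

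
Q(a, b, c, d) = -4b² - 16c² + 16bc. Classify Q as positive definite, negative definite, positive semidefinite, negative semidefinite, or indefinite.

The associated matrix is A = [[0, 0, 0, 0], [0, -4, 8, 0], [0, 8, -16, 0], [0, 0, 0, 0]].
Congruent diagonalization of A (simultaneous row and column reduction) yields pivots 0, -4, 0, 0.
That gives 1 negative, 3 zero pivots.
Hence Q is negative semidefinite.

negative semidefinite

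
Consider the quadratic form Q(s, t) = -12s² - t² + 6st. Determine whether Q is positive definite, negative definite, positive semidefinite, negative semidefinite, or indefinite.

The symmetric matrix of Q is [[-12, 3], [3, -1]].
For the 2×2 matrix [[-12, 3], [3, -1]]: det = -12·-1 − (3)² = 3, trace = -13.
det > 0 so both eigenvalues share the sign of the trace; trace = -13 < 0 ⇒ both negative.

negative definite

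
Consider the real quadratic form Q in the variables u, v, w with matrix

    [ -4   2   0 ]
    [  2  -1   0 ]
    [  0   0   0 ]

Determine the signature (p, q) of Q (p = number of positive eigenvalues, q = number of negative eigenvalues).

Symmetric row and column elimination reduces A to a congruent diagonal form with pivots -4, 0, 0.
That gives 1 negative, 2 zero pivots.

(0, 1)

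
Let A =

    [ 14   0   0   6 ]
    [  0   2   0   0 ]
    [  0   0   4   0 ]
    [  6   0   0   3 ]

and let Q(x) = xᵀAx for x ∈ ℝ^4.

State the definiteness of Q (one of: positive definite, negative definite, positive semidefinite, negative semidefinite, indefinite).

positive definite

Row-reducing A symmetrically gives the diagonal entries 14, 2, 4, 3/7.
Counting signs: 4 positive.
Hence Q is positive definite.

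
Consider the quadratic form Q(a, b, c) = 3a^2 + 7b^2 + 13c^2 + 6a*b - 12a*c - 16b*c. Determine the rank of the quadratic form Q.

The associated matrix is A = [[3, 3, -6], [3, 7, -8], [-6, -8, 13]].
Row-reducing A symmetrically gives the diagonal entries 3, 4, 0.
That gives 2 positive, 1 zero pivots.
The rank is the number of nonzero pivots: 2.

2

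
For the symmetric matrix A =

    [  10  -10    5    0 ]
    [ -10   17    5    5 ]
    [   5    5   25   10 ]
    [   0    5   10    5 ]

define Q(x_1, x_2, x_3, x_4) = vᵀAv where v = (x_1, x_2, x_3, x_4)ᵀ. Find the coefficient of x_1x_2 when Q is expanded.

The coefficient of x_1x_2 is A[1,2] + A[2,1] = 2·(-10) = -20.

-20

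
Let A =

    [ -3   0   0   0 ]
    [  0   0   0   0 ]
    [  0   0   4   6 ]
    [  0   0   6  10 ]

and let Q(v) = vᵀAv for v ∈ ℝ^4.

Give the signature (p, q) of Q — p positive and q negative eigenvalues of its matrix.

Applying the same elementary operations to the rows and columns of A produces a congruent diagonal matrix with entries -3, 0, 4, 1.
Counting signs: 2 positive, 1 negative, 1 zero.

(2, 1)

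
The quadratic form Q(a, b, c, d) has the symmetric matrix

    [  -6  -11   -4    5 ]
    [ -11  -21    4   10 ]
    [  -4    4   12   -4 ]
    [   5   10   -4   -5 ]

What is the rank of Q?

Applying the same elementary operations to the rows and columns of A produces a congruent diagonal matrix with entries -6, -5/6, 844/5, -20/211.
So there are 1 positive, 3 negative pivots.
The rank is the number of nonzero pivots: 4.

4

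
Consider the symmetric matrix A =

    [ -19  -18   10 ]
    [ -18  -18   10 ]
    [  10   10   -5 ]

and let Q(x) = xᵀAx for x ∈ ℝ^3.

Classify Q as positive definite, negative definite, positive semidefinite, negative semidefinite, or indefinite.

Congruent diagonalization of A (simultaneous row and column reduction) yields pivots -19, -18/19, 5/9.
That gives 1 positive, 2 negative pivots.
Hence Q is indefinite.

indefinite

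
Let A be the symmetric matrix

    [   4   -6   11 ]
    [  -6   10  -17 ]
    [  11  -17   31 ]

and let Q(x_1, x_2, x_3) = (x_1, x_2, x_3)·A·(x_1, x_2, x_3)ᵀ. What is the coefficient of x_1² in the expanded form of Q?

The coefficient of x_1² is the diagonal entry A[1,1] = 4.

4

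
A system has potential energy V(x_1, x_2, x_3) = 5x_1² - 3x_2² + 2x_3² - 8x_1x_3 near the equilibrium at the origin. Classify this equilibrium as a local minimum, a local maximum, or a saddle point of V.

The Hessian at the origin is H = [[10, 0, -8], [0, -6, 0], [-8, 0, 4]].
Congruent diagonalization of H (simultaneous row and column reduction) yields pivots 10, -6, -12/5.
So there are 1 positive, 2 negative pivots.
H is indefinite, so the origin is a saddle point.

saddle point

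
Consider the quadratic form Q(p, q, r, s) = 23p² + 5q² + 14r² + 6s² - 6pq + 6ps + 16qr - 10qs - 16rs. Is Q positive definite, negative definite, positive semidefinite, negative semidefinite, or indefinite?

The symmetric matrix of Q is A = [[23, -3, 0, 3], [-3, 5, 8, -5], [0, 8, 14, -8], [3, -5, -8, 6]].
Leading principal minors: Δ_1 = 23, Δ_2 = 106, Δ_3 = 12, Δ_4 = 12.
All leading principal minors are positive, so by Sylvester's criterion Q is positive definite.

positive definite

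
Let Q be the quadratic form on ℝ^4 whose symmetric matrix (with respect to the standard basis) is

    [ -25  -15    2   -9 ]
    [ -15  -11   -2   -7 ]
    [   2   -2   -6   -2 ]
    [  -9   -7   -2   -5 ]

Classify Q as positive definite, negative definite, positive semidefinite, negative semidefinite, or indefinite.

negative definite

Leading principal minors: Δ_1 = -25, Δ_2 = 50, Δ_3 = -36, Δ_4 = 16.
The signs alternate starting with Δ_1 < 0, so by Sylvester's criterion Q is negative definite.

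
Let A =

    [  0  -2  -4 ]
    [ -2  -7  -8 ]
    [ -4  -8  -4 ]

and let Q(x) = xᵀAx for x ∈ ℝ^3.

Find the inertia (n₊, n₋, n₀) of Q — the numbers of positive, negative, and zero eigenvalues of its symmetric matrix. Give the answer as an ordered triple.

By Sylvester's law of inertia any congruent diagonalization of A has 1 positive, 1 negative and 1 zero entries.

(1, 1, 1)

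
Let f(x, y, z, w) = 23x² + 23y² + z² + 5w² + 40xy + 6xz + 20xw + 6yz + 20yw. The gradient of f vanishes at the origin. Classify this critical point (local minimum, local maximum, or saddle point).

saddle point

The Hessian at the origin is H = [[46, 40, 6, 20], [40, 46, 6, 20], [6, 6, 2, 0], [20, 20, 0, 10]].
Symmetric row and column elimination reduces H to a congruent diagonal form with pivots 46, 258/23, 50/43, -6.
That gives 3 positive, 1 negative pivots.
H is indefinite, so the origin is a saddle point.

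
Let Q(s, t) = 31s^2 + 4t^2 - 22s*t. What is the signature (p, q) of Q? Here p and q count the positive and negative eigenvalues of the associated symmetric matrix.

Write A = [[31, -11], [-11, 4]].
Applying the same elementary operations to the rows and columns of A produces a congruent diagonal matrix with entries 31, 3/31.
So there are 2 positive pivots.

(2, 0)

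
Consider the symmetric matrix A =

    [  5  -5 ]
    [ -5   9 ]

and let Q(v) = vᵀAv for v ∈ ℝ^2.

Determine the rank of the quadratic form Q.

An LDLᵀ factorisation of A has diagonal entries 5, 4.
So there are 2 positive pivots.
The rank is the number of nonzero pivots: 2.

2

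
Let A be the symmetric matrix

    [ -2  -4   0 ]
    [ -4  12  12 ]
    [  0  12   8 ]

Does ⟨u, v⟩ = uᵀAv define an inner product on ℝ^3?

An LDLᵀ factorisation of A has diagonal entries -2, 20, 4/5.
That gives 2 positive, 1 negative pivots.
Hence Q is indefinite.
⟨·,·⟩ is an inner product exactly when A is positive definite.

no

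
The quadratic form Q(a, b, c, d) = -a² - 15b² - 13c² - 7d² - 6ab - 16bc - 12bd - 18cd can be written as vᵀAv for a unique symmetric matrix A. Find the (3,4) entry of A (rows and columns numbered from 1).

The coefficient of c·d in Q is -18. For a symmetric A this equals A[3,4] + A[4,3] = 2·A[3,4].
So A[3,4] = -18/2 = -9.

-9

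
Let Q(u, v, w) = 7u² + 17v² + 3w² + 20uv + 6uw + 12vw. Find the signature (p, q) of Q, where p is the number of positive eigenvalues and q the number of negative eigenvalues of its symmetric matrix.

(3, 0)

The associated matrix is A = [[7, 10, 3], [10, 17, 6], [3, 6, 3]].
Symmetric row and column elimination reduces A to a congruent diagonal form with pivots 7, 19/7, 12/19.
Counting signs: 3 positive.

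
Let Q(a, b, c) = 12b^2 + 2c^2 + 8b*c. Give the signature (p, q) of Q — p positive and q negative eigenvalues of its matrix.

(2, 0)

The symmetric matrix is A = [[0, 0, 0], [0, 12, 4], [0, 4, 2]].
Symmetric row and column elimination reduces A to a congruent diagonal form with pivots 0, 12, 2/3.
So there are 2 positive, 1 zero pivots.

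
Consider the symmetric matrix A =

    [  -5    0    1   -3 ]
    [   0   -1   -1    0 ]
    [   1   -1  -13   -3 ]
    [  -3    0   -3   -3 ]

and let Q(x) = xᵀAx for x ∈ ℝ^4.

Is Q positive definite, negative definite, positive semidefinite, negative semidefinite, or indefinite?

negative definite

An LDLᵀ factorisation of A has diagonal entries -5, -1, -59/5, -6/59.
So there are 4 negative pivots.
Hence Q is negative definite.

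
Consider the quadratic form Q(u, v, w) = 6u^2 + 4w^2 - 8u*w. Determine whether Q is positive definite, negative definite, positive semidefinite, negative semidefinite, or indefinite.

positive semidefinite

Write A = [[6, 0, -4], [0, 0, 0], [-4, 0, 4]].
Applying the same elementary operations to the rows and columns of A produces a congruent diagonal matrix with entries 6, 0, 4/3.
So there are 2 positive, 1 zero pivots.
Hence Q is positive semidefinite.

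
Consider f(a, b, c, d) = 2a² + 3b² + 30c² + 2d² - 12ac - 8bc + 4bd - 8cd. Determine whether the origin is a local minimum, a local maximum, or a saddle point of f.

The Hessian at the origin is H = [[4, 0, -12, 0], [0, 6, -8, 4], [-12, -8, 60, -8], [0, 4, -8, 4]].
An LDLᵀ factorisation of H has diagonal entries 4, 6, 40/3, 4/5.
That gives 4 positive pivots.
H is positive definite, so the origin is a strict local minimum.

local minimum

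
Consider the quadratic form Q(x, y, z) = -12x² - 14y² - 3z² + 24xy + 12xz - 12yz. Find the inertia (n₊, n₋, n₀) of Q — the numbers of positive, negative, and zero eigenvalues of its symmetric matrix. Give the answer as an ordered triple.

(0, 2, 1)

Write A = [[-12, 12, 6], [12, -14, -6], [6, -6, -3]].
Congruent diagonalization of A (simultaneous row and column reduction) yields pivots -12, -2, 0.
That gives 2 negative, 1 zero pivots.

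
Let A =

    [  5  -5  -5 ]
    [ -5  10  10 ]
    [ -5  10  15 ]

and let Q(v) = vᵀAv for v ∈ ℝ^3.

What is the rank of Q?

An LDLᵀ factorisation of A has diagonal entries 5, 5, 5.
That gives 3 positive pivots.
The rank is the number of nonzero pivots: 3.

3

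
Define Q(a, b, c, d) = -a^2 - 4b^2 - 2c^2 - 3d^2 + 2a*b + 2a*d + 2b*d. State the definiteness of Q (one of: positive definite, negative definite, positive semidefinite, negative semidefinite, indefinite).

The associated matrix is A = [[-1, 1, 0, 1], [1, -4, 0, 1], [0, 0, -2, 0], [1, 1, 0, -3]].
Applying the same elementary operations to the rows and columns of A produces a congruent diagonal matrix with entries -1, -3, -2, -2/3.
Counting signs: 4 negative.
Hence Q is negative definite.

negative definite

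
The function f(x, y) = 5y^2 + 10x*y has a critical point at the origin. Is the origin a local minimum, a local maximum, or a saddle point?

saddle point

The Hessian at the origin is H = [[0, 10], [10, 10]].
det H = 0·10 − (10)² = -100 < 0, so H is indefinite.
Therefore the origin is a saddle point.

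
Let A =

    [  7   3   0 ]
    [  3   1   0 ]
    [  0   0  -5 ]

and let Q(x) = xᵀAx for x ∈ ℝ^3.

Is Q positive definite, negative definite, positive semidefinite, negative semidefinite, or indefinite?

indefinite

Congruent diagonalization of A (simultaneous row and column reduction) yields pivots 7, -2/7, -5.
That gives 1 positive, 2 negative pivots.
Hence Q is indefinite.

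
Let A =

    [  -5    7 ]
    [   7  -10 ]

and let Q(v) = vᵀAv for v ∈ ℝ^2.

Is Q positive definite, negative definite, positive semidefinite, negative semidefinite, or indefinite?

Applying the same elementary operations to the rows and columns of A produces a congruent diagonal matrix with entries -5, -1/5.
So there are 2 negative pivots.
Hence Q is negative definite.

negative definite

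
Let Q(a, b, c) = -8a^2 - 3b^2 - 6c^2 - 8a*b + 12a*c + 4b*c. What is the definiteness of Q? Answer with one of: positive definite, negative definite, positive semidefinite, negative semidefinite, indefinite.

Write A = [[-8, -4, 6], [-4, -3, 2], [6, 2, -6]].
An LDLᵀ factorisation of A has diagonal entries -8, -1, -1/2.
So there are 3 negative pivots.
Hence Q is negative definite.

negative definite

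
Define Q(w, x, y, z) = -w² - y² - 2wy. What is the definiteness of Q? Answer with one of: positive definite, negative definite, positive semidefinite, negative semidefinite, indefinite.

The associated matrix is A = [[-1, 0, -1, 0], [0, 0, 0, 0], [-1, 0, -1, 0], [0, 0, 0, 0]].
Congruent diagonalization of A (simultaneous row and column reduction) yields pivots -1, 0, 0, 0.
Counting signs: 1 negative, 3 zero.
Hence Q is negative semidefinite.

negative semidefinite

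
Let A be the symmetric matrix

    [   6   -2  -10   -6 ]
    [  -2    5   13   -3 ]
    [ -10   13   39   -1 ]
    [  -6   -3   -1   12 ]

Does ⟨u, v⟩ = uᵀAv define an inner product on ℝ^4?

Applying the same elementary operations to the rows and columns of A produces a congruent diagonal matrix with entries 6, 13/3, 10/13, 1/5.
So there are 4 positive pivots.
Hence Q is positive definite.
⟨·,·⟩ is an inner product exactly when A is positive definite.

yes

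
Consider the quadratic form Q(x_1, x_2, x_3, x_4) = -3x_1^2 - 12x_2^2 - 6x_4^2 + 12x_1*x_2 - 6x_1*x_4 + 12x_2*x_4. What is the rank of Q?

2

Write A = [[-3, 6, 0, -3], [6, -12, 0, 6], [0, 0, 0, 0], [-3, 6, 0, -6]].
Congruent diagonalization of A (simultaneous row and column reduction) yields pivots -3, 0, 0, -3.
That gives 2 negative, 2 zero pivots.
The rank is the number of nonzero pivots: 2.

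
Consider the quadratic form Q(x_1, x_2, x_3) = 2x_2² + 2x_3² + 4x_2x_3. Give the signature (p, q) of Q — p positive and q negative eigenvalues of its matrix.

The associated matrix is A = [[0, 0, 0], [0, 2, 2], [0, 2, 2]].
Symmetric row and column elimination reduces A to a congruent diagonal form with pivots 0, 2, 0.
Counting signs: 1 positive, 2 zero.

(1, 0)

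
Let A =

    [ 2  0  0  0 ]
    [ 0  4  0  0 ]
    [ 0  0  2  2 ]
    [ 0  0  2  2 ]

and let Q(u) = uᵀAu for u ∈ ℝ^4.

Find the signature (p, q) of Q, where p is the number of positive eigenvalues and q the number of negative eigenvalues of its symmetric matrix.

(3, 0)

Congruent diagonalization of A (simultaneous row and column reduction) yields pivots 2, 4, 2, 0.
That gives 3 positive, 1 zero pivots.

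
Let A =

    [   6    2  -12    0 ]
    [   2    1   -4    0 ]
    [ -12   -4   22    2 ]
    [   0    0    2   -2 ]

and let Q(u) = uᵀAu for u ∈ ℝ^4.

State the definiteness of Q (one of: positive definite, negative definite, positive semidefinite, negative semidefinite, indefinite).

indefinite

Congruent diagonalization of A (simultaneous row and column reduction) yields pivots 6, 1/3, -2, 0.
That gives 2 positive, 1 negative, 1 zero pivots.
Hence Q is indefinite.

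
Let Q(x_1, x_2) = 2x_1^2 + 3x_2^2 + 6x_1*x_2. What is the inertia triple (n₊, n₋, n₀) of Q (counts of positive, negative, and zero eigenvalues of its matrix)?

The symmetric matrix is A = [[2, 3], [3, 3]].
An LDLᵀ factorisation of A has diagonal entries 2, -3/2.
Counting signs: 1 positive, 1 negative.

(1, 1, 0)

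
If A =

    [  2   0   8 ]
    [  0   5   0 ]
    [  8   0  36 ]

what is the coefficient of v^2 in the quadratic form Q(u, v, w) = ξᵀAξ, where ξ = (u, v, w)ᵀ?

The coefficient of v^2 is the diagonal entry A[2,2] = 5.

5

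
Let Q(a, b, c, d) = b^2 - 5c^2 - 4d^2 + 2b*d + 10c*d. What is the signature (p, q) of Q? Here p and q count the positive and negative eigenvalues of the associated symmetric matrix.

(1, 1)

The symmetric matrix is A = [[0, 0, 0, 0], [0, 1, 0, 1], [0, 0, -5, 5], [0, 1, 5, -4]].
Symmetric row and column elimination reduces A to a congruent diagonal form with pivots 0, 1, -5, 0.
That gives 1 positive, 1 negative, 2 zero pivots.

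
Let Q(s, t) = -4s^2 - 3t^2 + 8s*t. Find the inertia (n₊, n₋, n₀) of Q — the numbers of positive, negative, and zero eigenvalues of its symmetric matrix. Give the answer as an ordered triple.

(1, 1, 0)

Write A = [[-4, 4], [4, -3]].
Congruent diagonalization of A (simultaneous row and column reduction) yields pivots -4, 1.
Counting signs: 1 positive, 1 negative.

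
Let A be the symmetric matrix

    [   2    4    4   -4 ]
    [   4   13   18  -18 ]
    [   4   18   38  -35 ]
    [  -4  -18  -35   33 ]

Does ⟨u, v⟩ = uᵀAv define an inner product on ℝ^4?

yes

Leading principal minors: Δ_1 = 2, Δ_2 = 10, Δ_3 = 100, Δ_4 = 10.
All leading principal minors are positive, so by Sylvester's criterion Q is positive definite.
⟨·,·⟩ is an inner product exactly when A is positive definite.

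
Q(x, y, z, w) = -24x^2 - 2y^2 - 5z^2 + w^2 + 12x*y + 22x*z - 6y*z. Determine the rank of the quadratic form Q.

4

The symmetric matrix is A = [[-24, 6, 11, 0], [6, -2, -3, 0], [11, -3, -5, 0], [0, 0, 0, 1]].
Row-reducing A symmetrically gives the diagonal entries -24, -1/2, 1/6, 1.
Counting signs: 2 positive, 2 negative.
The rank is the number of nonzero pivots: 4.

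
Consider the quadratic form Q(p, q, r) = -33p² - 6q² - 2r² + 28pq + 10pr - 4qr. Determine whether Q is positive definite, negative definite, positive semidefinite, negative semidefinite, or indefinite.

negative definite

The symmetric matrix of Q is A = [[-33, 14, 5], [14, -6, -2], [5, -2, -2]].
Leading principal minors: Δ_1 = -33, Δ_2 = 2, Δ_3 = -2.
The signs alternate starting with Δ_1 < 0, so by Sylvester's criterion Q is negative definite.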